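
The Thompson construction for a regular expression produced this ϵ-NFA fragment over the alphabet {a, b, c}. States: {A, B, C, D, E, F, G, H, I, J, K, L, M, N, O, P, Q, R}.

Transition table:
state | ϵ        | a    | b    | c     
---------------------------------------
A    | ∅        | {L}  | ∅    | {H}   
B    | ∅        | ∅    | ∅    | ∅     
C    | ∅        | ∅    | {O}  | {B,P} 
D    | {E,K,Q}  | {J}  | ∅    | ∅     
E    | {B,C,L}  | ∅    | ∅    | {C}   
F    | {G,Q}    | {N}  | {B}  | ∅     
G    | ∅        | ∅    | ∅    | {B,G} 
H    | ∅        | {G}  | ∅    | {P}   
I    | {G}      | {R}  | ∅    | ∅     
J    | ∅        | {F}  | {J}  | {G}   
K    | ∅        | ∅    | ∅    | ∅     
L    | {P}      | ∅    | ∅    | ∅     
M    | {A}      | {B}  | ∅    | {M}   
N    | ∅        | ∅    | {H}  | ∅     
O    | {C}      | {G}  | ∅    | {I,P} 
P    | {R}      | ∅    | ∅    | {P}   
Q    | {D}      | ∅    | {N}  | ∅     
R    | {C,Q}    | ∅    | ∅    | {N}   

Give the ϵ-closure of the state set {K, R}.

Start with {K, R}.
From R via ϵ: add C, Q.
From Q via ϵ: add D.
From D via ϵ: add E.
From E via ϵ: add B, L.
From L via ϵ: add P.
No new states can be added; the closed set is {B, C, D, E, K, L, P, Q, R}.

{B, C, D, E, K, L, P, Q, R}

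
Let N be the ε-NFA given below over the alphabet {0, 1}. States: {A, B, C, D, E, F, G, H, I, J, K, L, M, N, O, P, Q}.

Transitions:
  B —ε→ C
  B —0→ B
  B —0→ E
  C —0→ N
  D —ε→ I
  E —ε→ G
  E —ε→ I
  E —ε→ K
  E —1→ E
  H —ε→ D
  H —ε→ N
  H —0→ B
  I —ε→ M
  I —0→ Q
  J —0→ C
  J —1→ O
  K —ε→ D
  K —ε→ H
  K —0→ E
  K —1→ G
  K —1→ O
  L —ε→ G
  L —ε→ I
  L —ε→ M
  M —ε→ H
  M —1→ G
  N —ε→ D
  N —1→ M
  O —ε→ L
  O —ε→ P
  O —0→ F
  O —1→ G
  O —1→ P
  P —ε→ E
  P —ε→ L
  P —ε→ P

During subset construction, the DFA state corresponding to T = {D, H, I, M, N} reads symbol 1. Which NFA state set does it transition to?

{D, G, H, I, M, N}

M on 1 → {G}.
N on 1 → {M}.
No 1-transition from D, H, I.
Union after reading 1: {G, M}.
Now take the ε-closure:
From M via ε: add H.
From H via ε: add D, N.
From D via ε: add I.
No new states can be added; the closed set is {D, G, H, I, M, N}.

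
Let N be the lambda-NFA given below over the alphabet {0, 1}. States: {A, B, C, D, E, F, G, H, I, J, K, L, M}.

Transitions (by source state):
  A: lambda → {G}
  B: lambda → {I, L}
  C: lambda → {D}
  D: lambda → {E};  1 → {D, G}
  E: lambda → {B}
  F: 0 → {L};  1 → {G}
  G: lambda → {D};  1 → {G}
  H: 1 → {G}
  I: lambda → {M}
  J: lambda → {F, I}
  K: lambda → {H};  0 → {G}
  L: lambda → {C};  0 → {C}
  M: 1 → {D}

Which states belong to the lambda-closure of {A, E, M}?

{A, B, C, D, E, G, I, L, M}

Start with {A, E, M}.
From A via lambda: add G.
From E via lambda: add B.
From B via lambda: add I, L.
From G via lambda: add D.
From L via lambda: add C.
No new states can be added; the closed set is {A, B, C, D, E, G, I, L, M}.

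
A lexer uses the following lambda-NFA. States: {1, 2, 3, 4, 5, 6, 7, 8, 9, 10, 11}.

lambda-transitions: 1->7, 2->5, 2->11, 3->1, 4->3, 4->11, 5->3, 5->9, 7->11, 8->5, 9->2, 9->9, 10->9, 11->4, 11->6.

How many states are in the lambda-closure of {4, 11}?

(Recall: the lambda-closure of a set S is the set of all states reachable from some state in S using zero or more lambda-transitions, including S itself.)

6

Start with {4, 11}.
From 4 via lambda: add 3.
From 11 via lambda: add 6.
From 3 via lambda: add 1.
From 1 via lambda: add 7.
lambda-closure = {1, 3, 4, 6, 7, 11}, which has 6 states.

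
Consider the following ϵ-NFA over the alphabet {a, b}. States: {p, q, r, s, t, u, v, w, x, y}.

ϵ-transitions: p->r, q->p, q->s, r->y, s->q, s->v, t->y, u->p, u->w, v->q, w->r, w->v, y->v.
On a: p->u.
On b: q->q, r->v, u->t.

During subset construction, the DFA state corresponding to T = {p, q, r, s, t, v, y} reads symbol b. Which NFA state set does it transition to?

{p, q, r, s, v, y}

q on b → {q}.
r on b → {v}.
No b-transition from p, s, t, v, y.
Union after reading b: {q, v}.
Now take the ϵ-closure:
From q via ϵ: add p, s.
From p via ϵ: add r.
From r via ϵ: add y.
No new states can be added; the closed set is {p, q, r, s, v, y}.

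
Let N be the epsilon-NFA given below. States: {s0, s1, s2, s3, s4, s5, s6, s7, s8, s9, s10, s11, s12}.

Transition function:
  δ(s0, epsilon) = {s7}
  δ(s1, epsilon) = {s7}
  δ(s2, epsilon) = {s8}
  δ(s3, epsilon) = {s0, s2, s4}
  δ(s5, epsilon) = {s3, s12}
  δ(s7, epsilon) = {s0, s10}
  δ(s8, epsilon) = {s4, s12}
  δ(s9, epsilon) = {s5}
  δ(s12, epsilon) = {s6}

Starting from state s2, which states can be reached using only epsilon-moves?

{s2, s4, s6, s8, s12}

Start with {s2}.
From s2 via epsilon: add s8.
From s8 via epsilon: add s4, s12.
From s12 via epsilon: add s6.
No new states can be added; the closed set is {s2, s4, s6, s8, s12}.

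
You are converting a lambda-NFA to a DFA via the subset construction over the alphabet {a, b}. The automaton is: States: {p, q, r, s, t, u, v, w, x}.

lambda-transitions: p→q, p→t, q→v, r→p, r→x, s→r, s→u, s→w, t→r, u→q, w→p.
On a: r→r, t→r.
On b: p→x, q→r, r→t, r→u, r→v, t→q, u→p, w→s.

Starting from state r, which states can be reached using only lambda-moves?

Start with {r}.
From r via lambda: add p, x.
From p via lambda: add q, t.
From q via lambda: add v.
No new states can be added; the closed set is {p, q, r, t, v, x}.

{p, q, r, t, v, x}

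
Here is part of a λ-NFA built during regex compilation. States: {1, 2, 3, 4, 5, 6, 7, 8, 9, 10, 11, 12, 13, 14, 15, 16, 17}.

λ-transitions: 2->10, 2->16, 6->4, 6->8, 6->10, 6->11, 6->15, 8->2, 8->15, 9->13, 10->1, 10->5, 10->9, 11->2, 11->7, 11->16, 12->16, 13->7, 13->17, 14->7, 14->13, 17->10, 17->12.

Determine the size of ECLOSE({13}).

Start with {13}.
From 13 via λ: add 7, 17.
From 17 via λ: add 10, 12.
From 10 via λ: add 1, 5, 9.
From 12 via λ: add 16.
λ-closure = {1, 5, 7, 9, 10, 12, 13, 16, 17}, which has 9 states.

9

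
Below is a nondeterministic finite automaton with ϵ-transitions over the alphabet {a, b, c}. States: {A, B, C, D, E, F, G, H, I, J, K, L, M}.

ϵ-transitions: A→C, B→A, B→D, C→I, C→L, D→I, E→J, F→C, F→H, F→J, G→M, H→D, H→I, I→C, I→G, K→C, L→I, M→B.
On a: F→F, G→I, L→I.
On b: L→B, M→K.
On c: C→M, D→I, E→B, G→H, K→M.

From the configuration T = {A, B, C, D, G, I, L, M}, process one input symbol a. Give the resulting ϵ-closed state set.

G on a → {I}.
L on a → {I}.
No a-transition from A, B, C, D, I, M.
Union after reading a: {I}.
Now take the ϵ-closure:
From I via ϵ: add C, G.
From C via ϵ: add L.
From G via ϵ: add M.
From M via ϵ: add B.
From B via ϵ: add A, D.
No new states can be added; the closed set is {A, B, C, D, G, I, L, M}.

{A, B, C, D, G, I, L, M}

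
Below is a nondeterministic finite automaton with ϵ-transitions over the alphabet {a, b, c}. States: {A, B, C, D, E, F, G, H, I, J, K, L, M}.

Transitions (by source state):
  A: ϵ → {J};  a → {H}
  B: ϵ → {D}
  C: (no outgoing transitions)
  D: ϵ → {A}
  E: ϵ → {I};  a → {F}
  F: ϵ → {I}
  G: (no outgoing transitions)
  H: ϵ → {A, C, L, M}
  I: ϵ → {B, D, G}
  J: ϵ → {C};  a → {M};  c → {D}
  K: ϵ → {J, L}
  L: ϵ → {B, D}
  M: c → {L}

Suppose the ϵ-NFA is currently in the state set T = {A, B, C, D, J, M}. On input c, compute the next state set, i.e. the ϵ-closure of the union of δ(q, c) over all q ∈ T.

J on c → {D}.
M on c → {L}.
No c-transition from A, B, C, D.
Union after reading c: {D, L}.
Now take the ϵ-closure:
From D via ϵ: add A.
From L via ϵ: add B.
From A via ϵ: add J.
From J via ϵ: add C.
No new states can be added; the closed set is {A, B, C, D, J, L}.

{A, B, C, D, J, L}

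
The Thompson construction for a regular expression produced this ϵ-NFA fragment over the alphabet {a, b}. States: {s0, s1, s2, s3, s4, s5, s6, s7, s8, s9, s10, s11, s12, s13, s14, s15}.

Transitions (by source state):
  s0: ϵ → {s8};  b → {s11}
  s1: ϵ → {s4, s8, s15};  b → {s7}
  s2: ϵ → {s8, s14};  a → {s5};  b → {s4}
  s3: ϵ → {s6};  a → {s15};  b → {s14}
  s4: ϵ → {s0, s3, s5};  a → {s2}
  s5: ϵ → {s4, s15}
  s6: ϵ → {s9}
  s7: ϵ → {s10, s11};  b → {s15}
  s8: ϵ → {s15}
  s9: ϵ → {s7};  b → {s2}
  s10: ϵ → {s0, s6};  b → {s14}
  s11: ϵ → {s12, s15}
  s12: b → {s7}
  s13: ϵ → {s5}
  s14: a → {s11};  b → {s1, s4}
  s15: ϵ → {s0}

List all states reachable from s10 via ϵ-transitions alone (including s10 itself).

{s0, s6, s7, s8, s9, s10, s11, s12, s15}

Start with {s10}.
From s10 via ϵ: add s0, s6.
From s0 via ϵ: add s8.
From s6 via ϵ: add s9.
From s8 via ϵ: add s15.
From s9 via ϵ: add s7.
From s7 via ϵ: add s11.
From s11 via ϵ: add s12.
No new states can be added; the closed set is {s0, s6, s7, s8, s9, s10, s11, s12, s15}.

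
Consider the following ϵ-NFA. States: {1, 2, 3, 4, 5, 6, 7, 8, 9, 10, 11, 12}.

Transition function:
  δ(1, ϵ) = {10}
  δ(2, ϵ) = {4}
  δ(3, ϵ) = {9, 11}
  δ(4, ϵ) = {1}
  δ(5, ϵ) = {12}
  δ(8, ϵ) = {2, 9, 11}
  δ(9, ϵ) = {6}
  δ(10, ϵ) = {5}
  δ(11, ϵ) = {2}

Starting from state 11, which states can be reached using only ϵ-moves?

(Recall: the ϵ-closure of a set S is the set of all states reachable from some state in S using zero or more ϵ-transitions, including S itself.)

Start with {11}.
From 11 via ϵ: add 2.
From 2 via ϵ: add 4.
From 4 via ϵ: add 1.
From 1 via ϵ: add 10.
From 10 via ϵ: add 5.
From 5 via ϵ: add 12.
No new states can be added; the closed set is {1, 2, 4, 5, 10, 11, 12}.

{1, 2, 4, 5, 10, 11, 12}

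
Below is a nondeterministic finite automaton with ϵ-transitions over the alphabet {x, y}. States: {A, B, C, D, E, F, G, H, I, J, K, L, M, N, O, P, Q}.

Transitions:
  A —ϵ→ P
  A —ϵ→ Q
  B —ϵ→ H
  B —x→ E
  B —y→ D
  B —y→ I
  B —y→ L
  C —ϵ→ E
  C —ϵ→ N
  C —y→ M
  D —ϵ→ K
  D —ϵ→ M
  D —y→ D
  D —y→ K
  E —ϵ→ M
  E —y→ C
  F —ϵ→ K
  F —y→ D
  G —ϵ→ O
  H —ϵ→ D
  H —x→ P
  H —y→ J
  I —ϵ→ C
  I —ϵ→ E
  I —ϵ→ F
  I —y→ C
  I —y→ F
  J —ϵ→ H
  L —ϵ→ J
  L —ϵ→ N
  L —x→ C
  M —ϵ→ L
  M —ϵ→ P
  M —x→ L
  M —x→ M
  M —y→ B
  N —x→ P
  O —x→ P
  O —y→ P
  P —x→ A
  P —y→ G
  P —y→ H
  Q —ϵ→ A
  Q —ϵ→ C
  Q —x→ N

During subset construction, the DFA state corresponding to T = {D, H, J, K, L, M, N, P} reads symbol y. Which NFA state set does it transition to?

{B, D, G, H, J, K, L, M, N, O, P}

D on y → {D, K}.
H on y → {J}.
M on y → {B}.
P on y → {G, H}.
No y-transition from J, K, L, N.
Union after reading y: {B, D, G, H, J, K}.
Now take the ϵ-closure:
From D via ϵ: add M.
From G via ϵ: add O.
From M via ϵ: add L, P.
From L via ϵ: add N.
No new states can be added; the closed set is {B, D, G, H, J, K, L, M, N, O, P}.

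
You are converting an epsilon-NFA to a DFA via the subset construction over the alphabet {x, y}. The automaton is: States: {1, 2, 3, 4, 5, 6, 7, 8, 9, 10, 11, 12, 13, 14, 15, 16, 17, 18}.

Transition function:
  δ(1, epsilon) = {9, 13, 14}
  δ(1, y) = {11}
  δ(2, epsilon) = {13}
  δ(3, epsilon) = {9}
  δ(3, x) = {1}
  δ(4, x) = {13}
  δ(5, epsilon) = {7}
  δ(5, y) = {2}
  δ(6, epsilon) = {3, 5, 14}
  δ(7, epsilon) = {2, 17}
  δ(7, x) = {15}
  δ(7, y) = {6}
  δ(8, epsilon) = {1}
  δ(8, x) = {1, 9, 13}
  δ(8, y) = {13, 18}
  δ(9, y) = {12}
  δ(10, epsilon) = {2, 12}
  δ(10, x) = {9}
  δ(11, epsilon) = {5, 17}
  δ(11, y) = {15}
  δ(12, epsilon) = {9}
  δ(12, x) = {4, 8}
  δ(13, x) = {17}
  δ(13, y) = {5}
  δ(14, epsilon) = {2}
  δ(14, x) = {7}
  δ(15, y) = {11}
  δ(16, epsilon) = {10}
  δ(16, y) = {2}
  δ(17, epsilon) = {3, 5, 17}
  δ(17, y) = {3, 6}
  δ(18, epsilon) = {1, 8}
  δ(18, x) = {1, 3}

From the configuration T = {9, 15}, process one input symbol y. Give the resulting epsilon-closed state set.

{2, 3, 5, 7, 9, 11, 12, 13, 17}

9 on y → {12}.
15 on y → {11}.
Union after reading y: {11, 12}.
Now take the epsilon-closure:
From 11 via epsilon: add 5, 17.
From 12 via epsilon: add 9.
From 5 via epsilon: add 7.
From 17 via epsilon: add 3.
From 7 via epsilon: add 2.
From 2 via epsilon: add 13.
No new states can be added; the closed set is {2, 3, 5, 7, 9, 11, 12, 13, 17}.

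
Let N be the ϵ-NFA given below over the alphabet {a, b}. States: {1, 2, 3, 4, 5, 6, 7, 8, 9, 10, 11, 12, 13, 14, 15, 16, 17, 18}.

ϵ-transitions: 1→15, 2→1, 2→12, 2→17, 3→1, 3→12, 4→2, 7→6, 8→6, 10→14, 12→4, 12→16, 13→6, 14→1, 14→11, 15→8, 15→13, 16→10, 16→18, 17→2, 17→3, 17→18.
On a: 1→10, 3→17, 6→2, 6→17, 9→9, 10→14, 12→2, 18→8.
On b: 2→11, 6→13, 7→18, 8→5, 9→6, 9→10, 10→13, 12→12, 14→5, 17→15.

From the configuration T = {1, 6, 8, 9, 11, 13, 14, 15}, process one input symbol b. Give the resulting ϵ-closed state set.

{1, 5, 6, 8, 10, 11, 13, 14, 15}

6 on b → {13}.
8 on b → {5}.
9 on b → {6, 10}.
14 on b → {5}.
No b-transition from 1, 11, 13, 15.
Union after reading b: {5, 6, 10, 13}.
Now take the ϵ-closure:
From 10 via ϵ: add 14.
From 14 via ϵ: add 1, 11.
From 1 via ϵ: add 15.
From 15 via ϵ: add 8.
No new states can be added; the closed set is {1, 5, 6, 8, 10, 11, 13, 14, 15}.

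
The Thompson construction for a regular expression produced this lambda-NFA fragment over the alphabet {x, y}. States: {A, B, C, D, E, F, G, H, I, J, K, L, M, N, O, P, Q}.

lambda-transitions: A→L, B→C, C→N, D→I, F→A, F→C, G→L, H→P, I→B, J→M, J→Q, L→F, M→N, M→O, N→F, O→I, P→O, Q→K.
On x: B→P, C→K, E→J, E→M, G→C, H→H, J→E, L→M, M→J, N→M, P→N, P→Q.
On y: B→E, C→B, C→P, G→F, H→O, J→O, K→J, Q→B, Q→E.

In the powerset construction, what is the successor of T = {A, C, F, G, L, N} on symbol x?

C on x → {K}.
G on x → {C}.
L on x → {M}.
N on x → {M}.
No x-transition from A, F.
Union after reading x: {C, K, M}.
Now take the lambda-closure:
From C via lambda: add N.
From M via lambda: add O.
From N via lambda: add F.
From O via lambda: add I.
From F via lambda: add A.
From I via lambda: add B.
From A via lambda: add L.
No new states can be added; the closed set is {A, B, C, F, I, K, L, M, N, O}.

{A, B, C, F, I, K, L, M, N, O}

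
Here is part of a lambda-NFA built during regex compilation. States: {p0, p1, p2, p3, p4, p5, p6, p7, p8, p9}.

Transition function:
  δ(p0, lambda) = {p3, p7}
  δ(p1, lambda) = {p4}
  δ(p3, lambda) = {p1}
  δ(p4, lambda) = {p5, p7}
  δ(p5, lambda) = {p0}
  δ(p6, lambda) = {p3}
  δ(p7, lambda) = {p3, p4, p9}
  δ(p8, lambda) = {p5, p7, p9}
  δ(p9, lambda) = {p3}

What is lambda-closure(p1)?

{p0, p1, p3, p4, p5, p7, p9}

Start with {p1}.
From p1 via lambda: add p4.
From p4 via lambda: add p5, p7.
From p5 via lambda: add p0.
From p7 via lambda: add p3, p9.
No new states can be added; the closed set is {p0, p1, p3, p4, p5, p7, p9}.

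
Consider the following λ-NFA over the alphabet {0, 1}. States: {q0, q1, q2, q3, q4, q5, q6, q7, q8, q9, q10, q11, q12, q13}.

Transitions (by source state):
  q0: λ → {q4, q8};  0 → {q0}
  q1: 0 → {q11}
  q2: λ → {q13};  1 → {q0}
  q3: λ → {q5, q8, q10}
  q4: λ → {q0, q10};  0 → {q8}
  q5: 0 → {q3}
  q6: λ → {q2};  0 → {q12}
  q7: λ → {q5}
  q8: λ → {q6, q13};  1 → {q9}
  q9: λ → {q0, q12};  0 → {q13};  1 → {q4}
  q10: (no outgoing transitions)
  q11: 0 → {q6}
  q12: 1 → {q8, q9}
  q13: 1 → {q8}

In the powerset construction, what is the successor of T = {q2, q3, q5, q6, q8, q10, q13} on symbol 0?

{q2, q3, q5, q6, q8, q10, q12, q13}

q5 on 0 → {q3}.
q6 on 0 → {q12}.
No 0-transition from q2, q3, q8, q10, q13.
Union after reading 0: {q3, q12}.
Now take the λ-closure:
From q3 via λ: add q5, q8, q10.
From q8 via λ: add q6, q13.
From q6 via λ: add q2.
No new states can be added; the closed set is {q2, q3, q5, q6, q8, q10, q12, q13}.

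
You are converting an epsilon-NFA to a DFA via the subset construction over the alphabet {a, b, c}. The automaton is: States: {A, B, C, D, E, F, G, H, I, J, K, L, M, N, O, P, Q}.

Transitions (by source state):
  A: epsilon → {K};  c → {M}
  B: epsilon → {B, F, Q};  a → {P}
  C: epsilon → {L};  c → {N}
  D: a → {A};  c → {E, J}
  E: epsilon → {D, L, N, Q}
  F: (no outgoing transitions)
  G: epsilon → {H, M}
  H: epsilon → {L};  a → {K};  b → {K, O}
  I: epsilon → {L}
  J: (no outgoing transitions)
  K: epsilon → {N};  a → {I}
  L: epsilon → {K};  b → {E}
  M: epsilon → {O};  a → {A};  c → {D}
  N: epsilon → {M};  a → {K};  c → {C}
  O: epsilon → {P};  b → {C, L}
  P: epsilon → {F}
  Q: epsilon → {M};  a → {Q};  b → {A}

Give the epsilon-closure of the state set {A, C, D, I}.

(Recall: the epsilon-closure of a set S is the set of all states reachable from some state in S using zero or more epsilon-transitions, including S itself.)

{A, C, D, F, I, K, L, M, N, O, P}

Start with {A, C, D, I}.
From A via epsilon: add K.
From C via epsilon: add L.
From K via epsilon: add N.
From N via epsilon: add M.
From M via epsilon: add O.
From O via epsilon: add P.
From P via epsilon: add F.
No new states can be added; the closed set is {A, C, D, F, I, K, L, M, N, O, P}.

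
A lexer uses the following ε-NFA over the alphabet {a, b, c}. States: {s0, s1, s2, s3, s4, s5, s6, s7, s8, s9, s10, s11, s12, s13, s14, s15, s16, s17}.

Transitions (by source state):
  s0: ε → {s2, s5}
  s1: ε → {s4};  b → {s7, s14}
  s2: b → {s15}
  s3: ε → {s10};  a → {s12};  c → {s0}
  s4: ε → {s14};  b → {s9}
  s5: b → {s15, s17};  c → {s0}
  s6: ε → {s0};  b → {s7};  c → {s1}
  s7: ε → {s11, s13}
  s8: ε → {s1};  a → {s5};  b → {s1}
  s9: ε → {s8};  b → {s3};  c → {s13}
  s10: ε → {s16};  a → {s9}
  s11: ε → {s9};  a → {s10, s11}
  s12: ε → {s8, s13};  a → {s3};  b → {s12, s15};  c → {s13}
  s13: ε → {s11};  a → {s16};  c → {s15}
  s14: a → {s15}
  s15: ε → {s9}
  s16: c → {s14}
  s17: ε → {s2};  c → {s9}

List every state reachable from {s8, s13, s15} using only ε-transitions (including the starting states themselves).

{s1, s4, s8, s9, s11, s13, s14, s15}

Start with {s8, s13, s15}.
From s8 via ε: add s1.
From s13 via ε: add s11.
From s15 via ε: add s9.
From s1 via ε: add s4.
From s4 via ε: add s14.
No new states can be added; the closed set is {s1, s4, s8, s9, s11, s13, s14, s15}.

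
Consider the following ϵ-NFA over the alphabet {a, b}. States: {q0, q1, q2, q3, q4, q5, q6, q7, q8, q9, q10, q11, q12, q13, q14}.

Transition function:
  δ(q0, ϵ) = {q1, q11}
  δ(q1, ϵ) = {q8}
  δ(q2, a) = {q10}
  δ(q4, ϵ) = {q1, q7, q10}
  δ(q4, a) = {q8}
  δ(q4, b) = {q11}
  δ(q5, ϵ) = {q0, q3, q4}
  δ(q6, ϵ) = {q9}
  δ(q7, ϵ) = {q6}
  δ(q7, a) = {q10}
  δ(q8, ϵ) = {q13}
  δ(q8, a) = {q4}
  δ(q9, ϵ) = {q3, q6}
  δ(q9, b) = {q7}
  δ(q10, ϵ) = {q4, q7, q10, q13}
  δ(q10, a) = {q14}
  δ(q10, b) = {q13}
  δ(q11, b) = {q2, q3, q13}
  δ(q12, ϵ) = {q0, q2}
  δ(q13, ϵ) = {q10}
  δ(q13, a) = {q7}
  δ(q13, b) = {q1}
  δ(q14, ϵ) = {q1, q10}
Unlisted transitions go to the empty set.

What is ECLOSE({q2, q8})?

{q1, q2, q3, q4, q6, q7, q8, q9, q10, q13}

Start with {q2, q8}.
From q8 via ϵ: add q13.
From q13 via ϵ: add q10.
From q10 via ϵ: add q4, q7.
From q4 via ϵ: add q1.
From q7 via ϵ: add q6.
From q6 via ϵ: add q9.
From q9 via ϵ: add q3.
No new states can be added; the closed set is {q1, q2, q3, q4, q6, q7, q8, q9, q10, q13}.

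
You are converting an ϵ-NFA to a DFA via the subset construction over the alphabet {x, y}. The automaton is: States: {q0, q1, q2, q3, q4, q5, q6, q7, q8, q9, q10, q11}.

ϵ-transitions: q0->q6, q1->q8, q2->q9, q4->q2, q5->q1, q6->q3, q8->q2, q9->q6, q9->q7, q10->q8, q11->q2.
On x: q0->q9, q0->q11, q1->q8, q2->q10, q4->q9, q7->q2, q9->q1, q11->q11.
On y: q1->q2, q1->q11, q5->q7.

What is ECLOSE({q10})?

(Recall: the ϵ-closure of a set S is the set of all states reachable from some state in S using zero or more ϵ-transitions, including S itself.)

{q2, q3, q6, q7, q8, q9, q10}

Start with {q10}.
From q10 via ϵ: add q8.
From q8 via ϵ: add q2.
From q2 via ϵ: add q9.
From q9 via ϵ: add q6, q7.
From q6 via ϵ: add q3.
No new states can be added; the closed set is {q2, q3, q6, q7, q8, q9, q10}.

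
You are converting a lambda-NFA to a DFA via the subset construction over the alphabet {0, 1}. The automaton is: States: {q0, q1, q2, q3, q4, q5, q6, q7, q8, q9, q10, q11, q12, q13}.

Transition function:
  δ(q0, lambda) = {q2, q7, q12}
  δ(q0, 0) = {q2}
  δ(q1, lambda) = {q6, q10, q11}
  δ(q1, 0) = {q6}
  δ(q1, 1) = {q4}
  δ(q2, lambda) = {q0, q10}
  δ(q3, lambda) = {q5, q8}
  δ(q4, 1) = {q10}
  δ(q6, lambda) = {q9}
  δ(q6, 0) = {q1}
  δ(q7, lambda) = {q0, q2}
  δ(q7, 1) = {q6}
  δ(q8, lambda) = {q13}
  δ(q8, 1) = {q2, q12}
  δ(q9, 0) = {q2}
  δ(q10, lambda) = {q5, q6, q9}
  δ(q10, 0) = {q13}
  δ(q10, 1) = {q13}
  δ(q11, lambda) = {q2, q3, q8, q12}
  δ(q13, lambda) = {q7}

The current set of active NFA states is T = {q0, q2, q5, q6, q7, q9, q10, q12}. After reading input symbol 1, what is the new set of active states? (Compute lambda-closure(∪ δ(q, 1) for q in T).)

q7 on 1 → {q6}.
q10 on 1 → {q13}.
No 1-transition from q0, q2, q5, q6, q9, q12.
Union after reading 1: {q6, q13}.
Now take the lambda-closure:
From q6 via lambda: add q9.
From q13 via lambda: add q7.
From q7 via lambda: add q0, q2.
From q0 via lambda: add q12.
From q2 via lambda: add q10.
From q10 via lambda: add q5.
No new states can be added; the closed set is {q0, q2, q5, q6, q7, q9, q10, q12, q13}.

{q0, q2, q5, q6, q7, q9, q10, q12, q13}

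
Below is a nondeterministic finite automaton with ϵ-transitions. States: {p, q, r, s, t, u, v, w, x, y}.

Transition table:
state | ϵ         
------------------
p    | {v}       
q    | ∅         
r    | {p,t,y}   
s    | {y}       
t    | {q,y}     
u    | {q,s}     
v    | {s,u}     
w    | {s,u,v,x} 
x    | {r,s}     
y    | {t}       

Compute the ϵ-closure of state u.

{q, s, t, u, y}

Start with {u}.
From u via ϵ: add q, s.
From s via ϵ: add y.
From y via ϵ: add t.
No new states can be added; the closed set is {q, s, t, u, y}.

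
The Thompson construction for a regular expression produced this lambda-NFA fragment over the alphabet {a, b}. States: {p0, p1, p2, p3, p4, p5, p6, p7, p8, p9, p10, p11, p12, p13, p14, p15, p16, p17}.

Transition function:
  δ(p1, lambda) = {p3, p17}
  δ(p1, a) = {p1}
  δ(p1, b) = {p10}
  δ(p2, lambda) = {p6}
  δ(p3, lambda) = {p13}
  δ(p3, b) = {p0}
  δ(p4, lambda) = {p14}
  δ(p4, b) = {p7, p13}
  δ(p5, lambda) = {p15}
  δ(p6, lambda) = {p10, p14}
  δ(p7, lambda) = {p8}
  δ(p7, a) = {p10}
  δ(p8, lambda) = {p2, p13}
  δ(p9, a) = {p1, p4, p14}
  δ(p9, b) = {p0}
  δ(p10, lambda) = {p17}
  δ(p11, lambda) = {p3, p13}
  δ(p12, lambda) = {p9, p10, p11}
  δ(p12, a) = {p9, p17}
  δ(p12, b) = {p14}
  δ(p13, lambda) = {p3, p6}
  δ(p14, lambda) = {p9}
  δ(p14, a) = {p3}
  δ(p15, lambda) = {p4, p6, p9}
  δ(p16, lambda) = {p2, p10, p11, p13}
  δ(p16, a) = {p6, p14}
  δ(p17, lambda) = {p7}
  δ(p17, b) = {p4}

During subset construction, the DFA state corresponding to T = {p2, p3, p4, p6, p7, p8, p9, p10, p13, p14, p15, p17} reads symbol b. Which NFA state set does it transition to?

{p0, p2, p3, p4, p6, p7, p8, p9, p10, p13, p14, p17}

p3 on b → {p0}.
p4 on b → {p7, p13}.
p9 on b → {p0}.
p17 on b → {p4}.
No b-transition from p2, p6, p7, p8, p10, p13, p14, p15.
Union after reading b: {p0, p4, p7, p13}.
Now take the lambda-closure:
From p4 via lambda: add p14.
From p7 via lambda: add p8.
From p13 via lambda: add p3, p6.
From p6 via lambda: add p10.
From p8 via lambda: add p2.
From p14 via lambda: add p9.
From p10 via lambda: add p17.
No new states can be added; the closed set is {p0, p2, p3, p4, p6, p7, p8, p9, p10, p13, p14, p17}.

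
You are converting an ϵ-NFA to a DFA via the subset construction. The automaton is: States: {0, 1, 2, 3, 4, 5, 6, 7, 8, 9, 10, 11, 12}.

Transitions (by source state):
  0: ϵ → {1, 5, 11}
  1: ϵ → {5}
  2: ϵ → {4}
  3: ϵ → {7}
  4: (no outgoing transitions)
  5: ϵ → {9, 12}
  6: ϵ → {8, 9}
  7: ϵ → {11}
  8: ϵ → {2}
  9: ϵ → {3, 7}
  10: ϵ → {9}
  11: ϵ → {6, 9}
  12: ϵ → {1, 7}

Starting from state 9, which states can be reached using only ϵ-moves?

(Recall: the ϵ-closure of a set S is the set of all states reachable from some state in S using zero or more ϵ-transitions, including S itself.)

Start with {9}.
From 9 via ϵ: add 3, 7.
From 7 via ϵ: add 11.
From 11 via ϵ: add 6.
From 6 via ϵ: add 8.
From 8 via ϵ: add 2.
From 2 via ϵ: add 4.
No new states can be added; the closed set is {2, 3, 4, 6, 7, 8, 9, 11}.

{2, 3, 4, 6, 7, 8, 9, 11}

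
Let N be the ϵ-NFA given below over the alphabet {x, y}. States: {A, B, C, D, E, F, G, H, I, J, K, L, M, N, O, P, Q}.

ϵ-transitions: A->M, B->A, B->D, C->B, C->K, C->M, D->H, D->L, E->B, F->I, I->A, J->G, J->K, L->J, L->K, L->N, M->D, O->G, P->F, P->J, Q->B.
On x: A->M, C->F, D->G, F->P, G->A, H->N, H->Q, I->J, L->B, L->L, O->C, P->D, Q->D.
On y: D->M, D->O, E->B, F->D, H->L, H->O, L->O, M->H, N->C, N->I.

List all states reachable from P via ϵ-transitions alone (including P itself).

Start with {P}.
From P via ϵ: add F, J.
From F via ϵ: add I.
From J via ϵ: add G, K.
From I via ϵ: add A.
From A via ϵ: add M.
From M via ϵ: add D.
From D via ϵ: add H, L.
From L via ϵ: add N.
No new states can be added; the closed set is {A, D, F, G, H, I, J, K, L, M, N, P}.

{A, D, F, G, H, I, J, K, L, M, N, P}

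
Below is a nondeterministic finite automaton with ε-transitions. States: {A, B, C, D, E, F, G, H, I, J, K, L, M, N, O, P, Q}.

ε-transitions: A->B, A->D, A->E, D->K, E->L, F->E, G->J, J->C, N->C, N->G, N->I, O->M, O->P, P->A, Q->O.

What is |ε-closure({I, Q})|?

11

Start with {I, Q}.
From Q via ε: add O.
From O via ε: add M, P.
From P via ε: add A.
From A via ε: add B, D, E.
From D via ε: add K.
From E via ε: add L.
ε-closure = {A, B, D, E, I, K, L, M, O, P, Q}, which has 11 states.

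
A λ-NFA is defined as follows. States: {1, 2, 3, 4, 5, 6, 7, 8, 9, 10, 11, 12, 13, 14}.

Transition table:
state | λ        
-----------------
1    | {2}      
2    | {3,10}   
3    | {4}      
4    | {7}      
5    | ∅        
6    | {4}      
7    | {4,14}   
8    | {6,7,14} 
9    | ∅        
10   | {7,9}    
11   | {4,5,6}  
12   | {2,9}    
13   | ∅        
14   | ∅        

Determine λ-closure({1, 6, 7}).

{1, 2, 3, 4, 6, 7, 9, 10, 14}

Start with {1, 6, 7}.
From 1 via λ: add 2.
From 6 via λ: add 4.
From 7 via λ: add 14.
From 2 via λ: add 3, 10.
From 10 via λ: add 9.
No new states can be added; the closed set is {1, 2, 3, 4, 6, 7, 9, 10, 14}.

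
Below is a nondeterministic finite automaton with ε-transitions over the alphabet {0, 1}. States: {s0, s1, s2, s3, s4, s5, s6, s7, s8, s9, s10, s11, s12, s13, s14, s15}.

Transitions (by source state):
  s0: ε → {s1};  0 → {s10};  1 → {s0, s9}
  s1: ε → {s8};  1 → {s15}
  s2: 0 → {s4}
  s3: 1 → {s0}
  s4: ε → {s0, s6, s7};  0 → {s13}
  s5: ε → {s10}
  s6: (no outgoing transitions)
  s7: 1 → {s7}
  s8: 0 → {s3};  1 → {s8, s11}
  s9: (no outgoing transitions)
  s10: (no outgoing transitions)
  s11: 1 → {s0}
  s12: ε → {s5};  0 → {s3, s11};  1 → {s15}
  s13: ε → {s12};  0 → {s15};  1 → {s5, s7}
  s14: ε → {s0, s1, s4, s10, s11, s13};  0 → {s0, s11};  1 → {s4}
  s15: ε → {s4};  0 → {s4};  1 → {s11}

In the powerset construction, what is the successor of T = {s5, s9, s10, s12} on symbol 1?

s12 on 1 → {s15}.
No 1-transition from s5, s9, s10.
Union after reading 1: {s15}.
Now take the ε-closure:
From s15 via ε: add s4.
From s4 via ε: add s0, s6, s7.
From s0 via ε: add s1.
From s1 via ε: add s8.
No new states can be added; the closed set is {s0, s1, s4, s6, s7, s8, s15}.

{s0, s1, s4, s6, s7, s8, s15}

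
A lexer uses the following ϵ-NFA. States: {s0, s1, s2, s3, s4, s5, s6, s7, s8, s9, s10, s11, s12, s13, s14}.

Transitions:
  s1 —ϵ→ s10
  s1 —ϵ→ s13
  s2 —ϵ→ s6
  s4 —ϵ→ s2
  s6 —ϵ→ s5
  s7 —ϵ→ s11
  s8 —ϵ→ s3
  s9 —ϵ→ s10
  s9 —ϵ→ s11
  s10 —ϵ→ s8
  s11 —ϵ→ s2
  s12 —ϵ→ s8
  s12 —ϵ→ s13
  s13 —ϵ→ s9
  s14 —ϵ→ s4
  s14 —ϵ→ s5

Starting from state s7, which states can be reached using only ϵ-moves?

{s2, s5, s6, s7, s11}

Start with {s7}.
From s7 via ϵ: add s11.
From s11 via ϵ: add s2.
From s2 via ϵ: add s6.
From s6 via ϵ: add s5.
No new states can be added; the closed set is {s2, s5, s6, s7, s11}.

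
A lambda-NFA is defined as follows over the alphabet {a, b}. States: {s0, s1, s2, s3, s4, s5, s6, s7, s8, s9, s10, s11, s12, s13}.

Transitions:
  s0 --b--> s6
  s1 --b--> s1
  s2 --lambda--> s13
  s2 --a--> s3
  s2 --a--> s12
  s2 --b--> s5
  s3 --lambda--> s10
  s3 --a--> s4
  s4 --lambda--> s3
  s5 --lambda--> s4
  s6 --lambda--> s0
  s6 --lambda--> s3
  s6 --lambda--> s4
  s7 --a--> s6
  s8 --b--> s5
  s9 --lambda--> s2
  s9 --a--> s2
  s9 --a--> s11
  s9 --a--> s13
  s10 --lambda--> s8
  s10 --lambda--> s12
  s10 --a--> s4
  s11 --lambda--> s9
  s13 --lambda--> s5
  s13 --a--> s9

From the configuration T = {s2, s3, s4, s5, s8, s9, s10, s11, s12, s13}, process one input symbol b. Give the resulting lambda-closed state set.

{s3, s4, s5, s8, s10, s12}

s2 on b → {s5}.
s8 on b → {s5}.
No b-transition from s3, s4, s5, s9, s10, s11, s12, s13.
Union after reading b: {s5}.
Now take the lambda-closure:
From s5 via lambda: add s4.
From s4 via lambda: add s3.
From s3 via lambda: add s10.
From s10 via lambda: add s8, s12.
No new states can be added; the closed set is {s3, s4, s5, s8, s10, s12}.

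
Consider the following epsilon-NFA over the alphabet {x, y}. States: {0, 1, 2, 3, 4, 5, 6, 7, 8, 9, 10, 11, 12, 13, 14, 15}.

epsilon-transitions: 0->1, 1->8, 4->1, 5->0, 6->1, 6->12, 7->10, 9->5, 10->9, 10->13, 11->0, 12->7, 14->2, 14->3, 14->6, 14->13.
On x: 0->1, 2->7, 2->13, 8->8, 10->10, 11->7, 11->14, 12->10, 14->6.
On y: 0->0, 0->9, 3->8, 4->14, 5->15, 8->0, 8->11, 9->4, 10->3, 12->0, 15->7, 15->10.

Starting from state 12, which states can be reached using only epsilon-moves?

{0, 1, 5, 7, 8, 9, 10, 12, 13}

Start with {12}.
From 12 via epsilon: add 7.
From 7 via epsilon: add 10.
From 10 via epsilon: add 9, 13.
From 9 via epsilon: add 5.
From 5 via epsilon: add 0.
From 0 via epsilon: add 1.
From 1 via epsilon: add 8.
No new states can be added; the closed set is {0, 1, 5, 7, 8, 9, 10, 12, 13}.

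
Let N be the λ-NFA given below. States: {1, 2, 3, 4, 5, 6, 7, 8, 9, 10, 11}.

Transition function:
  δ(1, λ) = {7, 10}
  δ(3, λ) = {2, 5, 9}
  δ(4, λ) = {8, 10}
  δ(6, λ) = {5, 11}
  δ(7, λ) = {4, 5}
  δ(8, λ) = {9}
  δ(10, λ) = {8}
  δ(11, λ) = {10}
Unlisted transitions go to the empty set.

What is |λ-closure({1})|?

Start with {1}.
From 1 via λ: add 7, 10.
From 7 via λ: add 4, 5.
From 10 via λ: add 8.
From 8 via λ: add 9.
λ-closure = {1, 4, 5, 7, 8, 9, 10}, which has 7 states.

7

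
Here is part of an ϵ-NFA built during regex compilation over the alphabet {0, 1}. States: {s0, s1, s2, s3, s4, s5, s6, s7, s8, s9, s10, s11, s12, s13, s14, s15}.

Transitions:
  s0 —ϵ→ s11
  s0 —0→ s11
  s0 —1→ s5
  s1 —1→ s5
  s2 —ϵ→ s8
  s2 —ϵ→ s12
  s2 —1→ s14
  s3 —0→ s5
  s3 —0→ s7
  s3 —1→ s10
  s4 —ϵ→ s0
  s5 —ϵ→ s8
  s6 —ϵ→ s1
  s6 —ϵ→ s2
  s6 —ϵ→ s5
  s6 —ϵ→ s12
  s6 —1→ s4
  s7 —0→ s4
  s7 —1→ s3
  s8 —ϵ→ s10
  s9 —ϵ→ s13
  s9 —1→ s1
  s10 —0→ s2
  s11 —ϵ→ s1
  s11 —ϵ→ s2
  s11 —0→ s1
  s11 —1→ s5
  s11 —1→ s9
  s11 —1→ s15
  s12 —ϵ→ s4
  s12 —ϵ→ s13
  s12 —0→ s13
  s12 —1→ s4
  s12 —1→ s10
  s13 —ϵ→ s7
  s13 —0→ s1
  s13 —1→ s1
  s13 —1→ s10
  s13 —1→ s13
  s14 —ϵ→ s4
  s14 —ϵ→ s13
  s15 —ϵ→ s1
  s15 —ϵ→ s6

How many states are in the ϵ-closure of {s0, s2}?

Start with {s0, s2}.
From s0 via ϵ: add s11.
From s2 via ϵ: add s8, s12.
From s8 via ϵ: add s10.
From s11 via ϵ: add s1.
From s12 via ϵ: add s4, s13.
From s13 via ϵ: add s7.
ϵ-closure = {s0, s1, s2, s4, s7, s8, s10, s11, s12, s13}, which has 10 states.

10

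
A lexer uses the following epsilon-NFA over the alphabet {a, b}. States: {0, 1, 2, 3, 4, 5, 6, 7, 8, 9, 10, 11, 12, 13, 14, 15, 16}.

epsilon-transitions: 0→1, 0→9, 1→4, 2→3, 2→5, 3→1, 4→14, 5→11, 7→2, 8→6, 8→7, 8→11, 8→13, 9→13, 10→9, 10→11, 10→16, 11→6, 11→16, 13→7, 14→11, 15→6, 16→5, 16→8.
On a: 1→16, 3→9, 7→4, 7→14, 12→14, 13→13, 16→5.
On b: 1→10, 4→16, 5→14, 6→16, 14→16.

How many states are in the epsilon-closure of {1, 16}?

12

Start with {1, 16}.
From 1 via epsilon: add 4.
From 16 via epsilon: add 5, 8.
From 4 via epsilon: add 14.
From 5 via epsilon: add 11.
From 8 via epsilon: add 6, 7, 13.
From 7 via epsilon: add 2.
From 2 via epsilon: add 3.
epsilon-closure = {1, 2, 3, 4, 5, 6, 7, 8, 11, 13, 14, 16}, which has 12 states.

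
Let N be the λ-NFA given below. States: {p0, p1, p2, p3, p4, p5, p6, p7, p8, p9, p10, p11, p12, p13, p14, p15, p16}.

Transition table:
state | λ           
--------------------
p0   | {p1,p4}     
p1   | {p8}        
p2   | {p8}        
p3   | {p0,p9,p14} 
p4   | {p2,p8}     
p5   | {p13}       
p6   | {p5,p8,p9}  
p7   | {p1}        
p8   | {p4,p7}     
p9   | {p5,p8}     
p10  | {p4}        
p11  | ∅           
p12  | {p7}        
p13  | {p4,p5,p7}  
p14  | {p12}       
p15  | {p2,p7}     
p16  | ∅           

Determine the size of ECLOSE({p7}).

5

Start with {p7}.
From p7 via λ: add p1.
From p1 via λ: add p8.
From p8 via λ: add p4.
From p4 via λ: add p2.
λ-closure = {p1, p2, p4, p7, p8}, which has 5 states.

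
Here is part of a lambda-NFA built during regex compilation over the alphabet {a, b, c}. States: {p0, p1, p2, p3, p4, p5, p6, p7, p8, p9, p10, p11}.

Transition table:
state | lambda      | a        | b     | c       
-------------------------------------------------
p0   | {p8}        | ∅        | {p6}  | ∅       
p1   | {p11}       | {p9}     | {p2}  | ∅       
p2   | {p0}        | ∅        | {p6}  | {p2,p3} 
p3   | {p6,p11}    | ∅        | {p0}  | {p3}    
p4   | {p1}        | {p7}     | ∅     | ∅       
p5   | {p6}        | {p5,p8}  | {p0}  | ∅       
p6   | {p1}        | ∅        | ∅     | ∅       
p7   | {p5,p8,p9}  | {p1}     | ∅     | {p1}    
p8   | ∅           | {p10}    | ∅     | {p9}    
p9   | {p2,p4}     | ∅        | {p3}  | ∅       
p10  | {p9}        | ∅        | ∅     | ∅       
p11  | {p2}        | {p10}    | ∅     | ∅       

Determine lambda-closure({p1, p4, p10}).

{p0, p1, p2, p4, p8, p9, p10, p11}

Start with {p1, p4, p10}.
From p1 via lambda: add p11.
From p10 via lambda: add p9.
From p9 via lambda: add p2.
From p2 via lambda: add p0.
From p0 via lambda: add p8.
No new states can be added; the closed set is {p0, p1, p2, p4, p8, p9, p10, p11}.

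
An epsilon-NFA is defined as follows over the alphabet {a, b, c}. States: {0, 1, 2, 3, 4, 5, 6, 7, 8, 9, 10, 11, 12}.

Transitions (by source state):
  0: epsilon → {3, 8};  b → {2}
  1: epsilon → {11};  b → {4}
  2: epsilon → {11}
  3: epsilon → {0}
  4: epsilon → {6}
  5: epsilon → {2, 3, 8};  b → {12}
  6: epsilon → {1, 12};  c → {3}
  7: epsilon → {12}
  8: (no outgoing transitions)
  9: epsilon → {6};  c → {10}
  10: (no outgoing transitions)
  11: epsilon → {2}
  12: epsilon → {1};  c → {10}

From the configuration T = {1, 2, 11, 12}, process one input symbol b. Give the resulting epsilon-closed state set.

1 on b → {4}.
No b-transition from 2, 11, 12.
Union after reading b: {4}.
Now take the epsilon-closure:
From 4 via epsilon: add 6.
From 6 via epsilon: add 1, 12.
From 1 via epsilon: add 11.
From 11 via epsilon: add 2.
No new states can be added; the closed set is {1, 2, 4, 6, 11, 12}.

{1, 2, 4, 6, 11, 12}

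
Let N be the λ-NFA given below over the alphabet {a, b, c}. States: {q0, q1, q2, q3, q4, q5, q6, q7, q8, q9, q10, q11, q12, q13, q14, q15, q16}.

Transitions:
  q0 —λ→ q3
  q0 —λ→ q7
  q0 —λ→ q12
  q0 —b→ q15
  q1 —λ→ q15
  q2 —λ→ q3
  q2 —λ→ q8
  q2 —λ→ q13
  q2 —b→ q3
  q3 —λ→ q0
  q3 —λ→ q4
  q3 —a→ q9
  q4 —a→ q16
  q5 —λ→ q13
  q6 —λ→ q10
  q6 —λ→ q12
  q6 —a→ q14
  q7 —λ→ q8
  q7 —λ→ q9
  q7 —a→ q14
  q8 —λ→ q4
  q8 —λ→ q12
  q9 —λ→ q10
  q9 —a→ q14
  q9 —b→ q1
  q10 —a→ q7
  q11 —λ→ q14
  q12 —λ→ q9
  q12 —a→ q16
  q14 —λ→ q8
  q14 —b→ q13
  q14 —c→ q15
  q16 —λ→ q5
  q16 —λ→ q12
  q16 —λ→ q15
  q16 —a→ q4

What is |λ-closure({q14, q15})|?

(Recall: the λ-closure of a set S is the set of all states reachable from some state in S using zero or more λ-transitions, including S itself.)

7

Start with {q14, q15}.
From q14 via λ: add q8.
From q8 via λ: add q4, q12.
From q12 via λ: add q9.
From q9 via λ: add q10.
λ-closure = {q4, q8, q9, q10, q12, q14, q15}, which has 7 states.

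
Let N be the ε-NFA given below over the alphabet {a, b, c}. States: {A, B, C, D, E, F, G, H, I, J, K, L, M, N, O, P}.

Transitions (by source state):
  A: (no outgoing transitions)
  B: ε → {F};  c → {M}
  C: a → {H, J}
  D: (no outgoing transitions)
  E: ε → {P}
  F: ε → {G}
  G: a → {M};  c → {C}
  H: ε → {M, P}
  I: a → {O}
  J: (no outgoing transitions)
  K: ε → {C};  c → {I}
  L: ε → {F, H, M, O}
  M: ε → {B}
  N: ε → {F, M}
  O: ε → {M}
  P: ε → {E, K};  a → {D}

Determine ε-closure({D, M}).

{B, D, F, G, M}

Start with {D, M}.
From M via ε: add B.
From B via ε: add F.
From F via ε: add G.
No new states can be added; the closed set is {B, D, F, G, M}.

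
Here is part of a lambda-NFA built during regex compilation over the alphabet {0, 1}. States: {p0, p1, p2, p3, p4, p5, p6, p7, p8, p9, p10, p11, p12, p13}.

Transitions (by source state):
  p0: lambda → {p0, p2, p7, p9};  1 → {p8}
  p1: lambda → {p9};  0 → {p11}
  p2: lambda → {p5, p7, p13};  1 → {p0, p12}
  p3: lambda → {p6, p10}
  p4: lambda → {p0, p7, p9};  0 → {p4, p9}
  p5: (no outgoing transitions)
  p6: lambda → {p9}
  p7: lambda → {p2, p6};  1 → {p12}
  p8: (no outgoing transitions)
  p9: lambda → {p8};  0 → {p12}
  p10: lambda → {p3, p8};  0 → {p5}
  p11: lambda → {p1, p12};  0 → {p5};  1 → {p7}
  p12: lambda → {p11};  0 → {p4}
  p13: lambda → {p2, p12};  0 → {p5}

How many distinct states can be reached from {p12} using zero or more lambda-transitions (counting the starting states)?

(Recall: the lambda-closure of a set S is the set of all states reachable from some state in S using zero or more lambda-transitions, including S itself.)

5

Start with {p12}.
From p12 via lambda: add p11.
From p11 via lambda: add p1.
From p1 via lambda: add p9.
From p9 via lambda: add p8.
lambda-closure = {p1, p8, p9, p11, p12}, which has 5 states.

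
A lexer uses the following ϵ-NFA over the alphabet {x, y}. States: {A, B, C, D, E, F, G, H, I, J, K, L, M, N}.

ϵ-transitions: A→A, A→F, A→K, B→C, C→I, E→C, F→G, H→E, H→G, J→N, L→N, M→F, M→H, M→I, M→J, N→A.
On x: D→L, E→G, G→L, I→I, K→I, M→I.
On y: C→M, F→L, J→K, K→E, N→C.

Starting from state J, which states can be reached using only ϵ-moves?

{A, F, G, J, K, N}

Start with {J}.
From J via ϵ: add N.
From N via ϵ: add A.
From A via ϵ: add F, K.
From F via ϵ: add G.
No new states can be added; the closed set is {A, F, G, J, K, N}.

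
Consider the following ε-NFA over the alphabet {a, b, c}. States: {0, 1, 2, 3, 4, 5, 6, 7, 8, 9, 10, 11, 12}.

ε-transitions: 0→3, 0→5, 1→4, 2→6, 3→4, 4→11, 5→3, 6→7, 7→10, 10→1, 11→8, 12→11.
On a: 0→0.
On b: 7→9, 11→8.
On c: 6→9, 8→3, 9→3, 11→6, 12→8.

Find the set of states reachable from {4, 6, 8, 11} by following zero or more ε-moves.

{1, 4, 6, 7, 8, 10, 11}

Start with {4, 6, 8, 11}.
From 6 via ε: add 7.
From 7 via ε: add 10.
From 10 via ε: add 1.
No new states can be added; the closed set is {1, 4, 6, 7, 8, 10, 11}.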